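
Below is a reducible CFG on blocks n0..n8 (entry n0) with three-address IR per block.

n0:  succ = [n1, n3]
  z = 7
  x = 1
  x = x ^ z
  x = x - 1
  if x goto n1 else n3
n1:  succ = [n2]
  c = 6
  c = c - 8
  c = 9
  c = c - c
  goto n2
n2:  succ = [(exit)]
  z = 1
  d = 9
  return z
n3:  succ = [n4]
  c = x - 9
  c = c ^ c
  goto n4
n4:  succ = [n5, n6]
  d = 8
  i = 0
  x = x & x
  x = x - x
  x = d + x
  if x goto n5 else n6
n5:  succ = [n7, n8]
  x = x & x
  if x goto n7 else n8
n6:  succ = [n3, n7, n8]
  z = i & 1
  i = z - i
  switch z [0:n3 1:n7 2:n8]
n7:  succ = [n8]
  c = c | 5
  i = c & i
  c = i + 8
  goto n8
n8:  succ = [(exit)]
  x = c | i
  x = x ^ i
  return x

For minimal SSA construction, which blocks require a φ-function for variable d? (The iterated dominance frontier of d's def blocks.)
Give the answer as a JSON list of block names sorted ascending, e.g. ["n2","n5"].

Answer: ["n3"]

Working:
idom tree: n1←n0 n2←n1 n3←n0 n4←n3 n5←n4 n6←n4 n7←n4 n8←n4
Dom∩ at merges:
  n3: preds {n0,n6}: {n0} ∩ {n0,n3,n4,n6} = {n0}; idom=n0
  n7: preds {n5,n6}: {n0,n3,n4,n5} ∩ {n0,n3,n4,n6} = {n0,n3,n4}; idom=n4
  n8: preds {n5,n6,n7}: {n0,n3,n4,n5} ∩ {n0,n3,n4,n6} ∩ {n0,n3,n4,n7} = {n0,n3,n4}; idom=n4

Frontier:
  n3←n0: walk · to n0
  n3←n6: walk n6→n4→n3 to n0
  n7←n5: walk n5 to n4
  n7←n6: walk n6 to n4
  n8←n5: walk n5 to n4
  n8←n6: walk n6 to n4
  n8←n7: walk n7 to n4
  DF(n0)=∅
  DF(n1)=∅
  DF(n2)=∅
  DF(n3)={n3}
  DF(n4)={n3}
  DF(n5)={n7,n8}
  DF(n6)={n3,n7,n8}
  DF(n7)={n8}
  DF(n8)=∅

φ for d: defs {n2,n4}
  DF⁺ = {n3}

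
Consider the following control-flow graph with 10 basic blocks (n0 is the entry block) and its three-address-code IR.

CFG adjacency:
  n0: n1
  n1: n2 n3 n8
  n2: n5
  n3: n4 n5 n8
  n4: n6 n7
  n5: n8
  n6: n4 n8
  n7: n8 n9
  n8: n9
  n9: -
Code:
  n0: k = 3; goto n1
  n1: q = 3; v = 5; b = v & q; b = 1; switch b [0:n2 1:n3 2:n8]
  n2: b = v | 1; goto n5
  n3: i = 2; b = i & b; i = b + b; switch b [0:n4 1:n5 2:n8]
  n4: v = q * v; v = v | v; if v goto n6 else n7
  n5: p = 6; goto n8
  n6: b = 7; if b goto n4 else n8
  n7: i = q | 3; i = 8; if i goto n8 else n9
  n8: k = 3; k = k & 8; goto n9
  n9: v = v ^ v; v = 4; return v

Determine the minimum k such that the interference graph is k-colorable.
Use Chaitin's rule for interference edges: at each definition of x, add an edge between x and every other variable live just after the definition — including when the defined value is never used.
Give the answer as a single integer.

Answer: 4

Working:
Block summaries:
  n0 def {k} use ∅
  n1 def {b,q,v} use ∅
  n2 def {b} use {v}
  n3 def {b,i} use {b}
  n4 def {v} use {q,v}
  n5 def {p} use ∅
  n6 def {b} use ∅
  n7 def {i} use {q}
  n8 def {k} use ∅
  n9 def {v} use {v}

Liveness:
  live n0: ∅→∅
  live n1: ∅→{b,q,v}
  live n2: {v}→{v}
  live n3: {b,q,v}→{q,v}
  live n4: {q,v}→{q,v}
  live n5: {v}→{v}
  live n6: {q,v}→{q,v}
  live n7: {q,v}→{v}
  live n8: {v}→{v}
  live n9: {v}→∅

Conflict graph:
  b↔{i,q,v}
  i↔{b,q,v}
  k↔{v}
  p↔{v}
  q↔{b,i,v}
  v↔{b,i,k,p,q}

Chromatic number:
  {b,i,q,v} pairwise interfere (4-clique) ⇒ χ ≥ 4
  assign b→r1 i→r2 k→r1 p→r1 q→r3 v→r0 — no edge inside a register ⇒ χ ≤ 4
  χ = 4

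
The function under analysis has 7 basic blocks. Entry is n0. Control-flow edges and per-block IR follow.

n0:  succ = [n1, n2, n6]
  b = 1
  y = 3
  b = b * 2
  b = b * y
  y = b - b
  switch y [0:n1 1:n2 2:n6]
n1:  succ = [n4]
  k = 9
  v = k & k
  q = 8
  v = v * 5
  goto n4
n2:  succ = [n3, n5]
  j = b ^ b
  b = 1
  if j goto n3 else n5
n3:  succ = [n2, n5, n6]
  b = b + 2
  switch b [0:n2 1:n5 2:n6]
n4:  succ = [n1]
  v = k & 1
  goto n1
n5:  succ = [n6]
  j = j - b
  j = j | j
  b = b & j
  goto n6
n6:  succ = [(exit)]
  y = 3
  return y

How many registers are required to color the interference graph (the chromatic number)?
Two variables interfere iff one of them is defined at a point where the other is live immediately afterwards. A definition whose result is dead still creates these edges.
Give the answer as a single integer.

Answer: 3

Working:
Per-block:
  n0: def={b,y} ue=∅
  n1: def={k,q,v} ue=∅
  n2: def={b,j} ue={b}
  n3: def={b} ue={b}
  n4: def={v} ue={k}
  n5: def={b,j} ue={b,j}
  n6: def={y} ue=∅

Liveness:
  n0: in=∅ out={b}
  n1: in=∅ out={k}
  n2: in={b} out={b,j}
  n3: in={b,j} out={b,j}
  n4: in={k} out=∅
  n5: in={b,j} out=∅
  n6: in=∅ out=∅

Interference:
  b: {j,y}
  j: {b}
  k: {q,v}
  q: {k,v}
  v: {k,q}
  y: {b}

Chromatic number:
  {k,q,v} pairwise interfere (3-clique) ⇒ χ ≥ 3
  3-colouring: r0={b,k}  r1={j,q,y}  r2={v}
  χ = 3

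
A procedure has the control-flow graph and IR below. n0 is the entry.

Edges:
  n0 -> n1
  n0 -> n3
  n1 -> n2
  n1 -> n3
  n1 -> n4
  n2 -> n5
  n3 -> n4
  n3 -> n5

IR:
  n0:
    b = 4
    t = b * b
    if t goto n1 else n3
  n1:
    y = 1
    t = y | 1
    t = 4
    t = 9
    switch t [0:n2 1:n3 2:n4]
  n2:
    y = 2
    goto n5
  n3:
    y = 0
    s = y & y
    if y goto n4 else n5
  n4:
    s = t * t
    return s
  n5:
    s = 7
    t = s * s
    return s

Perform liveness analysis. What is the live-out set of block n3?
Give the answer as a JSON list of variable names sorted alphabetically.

Answer: ["t"]

Analysis:
def/use:
  n0 def {b,t} use ∅
  n1 def {t,y} use ∅
  n2 def {y} use ∅
  n3 def {s,y} use ∅
  n4 def {s} use {t}
  n5 def {s,t} use ∅

Liveness:
  n0: in=∅ out={t}
  n1: in=∅ out={t}
  n2: in=∅ out=∅
  n3: in={t} out={t}
  n4: in={t} out=∅
  n5: in=∅ out=∅

live-out(n3) = ["t"]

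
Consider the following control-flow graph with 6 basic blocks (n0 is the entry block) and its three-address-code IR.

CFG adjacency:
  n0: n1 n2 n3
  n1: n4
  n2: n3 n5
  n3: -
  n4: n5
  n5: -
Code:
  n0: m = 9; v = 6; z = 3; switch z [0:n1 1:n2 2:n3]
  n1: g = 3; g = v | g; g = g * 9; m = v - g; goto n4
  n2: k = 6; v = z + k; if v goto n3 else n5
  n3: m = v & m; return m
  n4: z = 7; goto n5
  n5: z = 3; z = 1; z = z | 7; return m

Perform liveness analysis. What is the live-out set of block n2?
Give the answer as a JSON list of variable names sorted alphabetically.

Block summaries:
  n0: {m,v,z} / ∅
  n1: {g,m} / {v}
  n2: {k,v} / {z}
  n3: {m} / {m,v}
  n4: {z} / ∅
  n5: {z} / {m}

Backward fixpoint:
  n0: in=∅ out={m,v,z}
  n1: in={v} out={m}
  n2: in={m,z} out={m,v}
  n3: in={m,v} out=∅
  n4: in={m} out={m}
  n5: in={m} out=∅

live-out(n2) = ["m", "v"]

Answer: ["m", "v"]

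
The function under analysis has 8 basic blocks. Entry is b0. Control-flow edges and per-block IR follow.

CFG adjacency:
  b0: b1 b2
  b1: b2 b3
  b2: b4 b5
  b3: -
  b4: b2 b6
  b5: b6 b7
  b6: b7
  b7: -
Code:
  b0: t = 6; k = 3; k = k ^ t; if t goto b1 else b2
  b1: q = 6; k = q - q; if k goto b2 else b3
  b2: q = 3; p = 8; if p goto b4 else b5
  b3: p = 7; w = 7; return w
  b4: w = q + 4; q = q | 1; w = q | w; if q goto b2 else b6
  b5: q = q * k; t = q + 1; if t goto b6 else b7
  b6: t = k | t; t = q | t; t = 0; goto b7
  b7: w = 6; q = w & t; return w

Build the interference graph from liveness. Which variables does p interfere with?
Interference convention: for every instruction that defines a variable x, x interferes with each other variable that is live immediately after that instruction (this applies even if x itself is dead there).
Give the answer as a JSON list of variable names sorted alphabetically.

def/use:
  b0 def {k,t} use ∅
  b1 def {k,q} use ∅
  b2 def {p,q} use ∅
  b3 def {p,w} use ∅
  b4 def {q,w} use {q}
  b5 def {q,t} use {k,q}
  b6 def {t} use {k,q,t}
  b7 def {q,w} use {t}

Backward fixpoint:
  b0 li=∅ lo={k,t}
  b1 li={t} lo={k,t}
  b2 li={k,t} lo={k,q,t}
  b3 li=∅ lo=∅
  b4 li={k,q,t} lo={k,q,t}
  b5 li={k,q} lo={k,q,t}
  b6 li={k,q,t} lo={t}
  b7 li={t} lo=∅

Conflict graph:
  k: {p,q,t,w}
  p: {k,q,t}
  q: {k,p,t,w}
  t: {k,p,q,w}
  w: {k,q,t}

N(p) = ["k", "q", "t"]

Answer: ["k", "q", "t"]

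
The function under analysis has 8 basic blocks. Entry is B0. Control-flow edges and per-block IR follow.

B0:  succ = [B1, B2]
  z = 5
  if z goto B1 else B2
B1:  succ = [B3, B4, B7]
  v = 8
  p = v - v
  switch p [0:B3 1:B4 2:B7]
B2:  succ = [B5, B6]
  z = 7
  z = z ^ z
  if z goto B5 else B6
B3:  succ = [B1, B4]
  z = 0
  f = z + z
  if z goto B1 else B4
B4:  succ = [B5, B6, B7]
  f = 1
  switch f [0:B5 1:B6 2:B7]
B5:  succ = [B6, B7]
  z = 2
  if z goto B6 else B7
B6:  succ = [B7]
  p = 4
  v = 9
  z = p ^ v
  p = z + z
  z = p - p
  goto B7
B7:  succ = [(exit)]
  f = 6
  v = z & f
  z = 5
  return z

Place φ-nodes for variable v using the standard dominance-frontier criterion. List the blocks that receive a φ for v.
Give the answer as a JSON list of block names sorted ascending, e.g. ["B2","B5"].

idom tree: B1←B0 B2←B0 B3←B1 B4←B1 B5←B0 B6←B0 B7←B0
Dom∩ at merges:
  B1: preds {B0,B3}: {B0} ∩ {B0,B1,B3} = {B0}; idom=B0
  B4: preds {B1,B3}: {B0,B1} ∩ {B0,B1,B3} = {B0,B1}; idom=B1
  B5: preds {B2,B4}: {B0,B2} ∩ {B0,B1,B4} = {B0}; idom=B0
  B6: preds {B2,B4,B5}: {B0,B2} ∩ {B0,B1,B4} ∩ {B0,B5} = {B0}; idom=B0
  B7: preds {B1,B4,B5,B6}: {B0,B1} ∩ {B0,B1,B4} ∩ {B0,B5} ∩ {B0,B6} = {B0}; idom=B0

Frontier:
  B1←B0: walk · to B0
  B1←B3: walk B3→B1 to B0
  B4←B1: walk · to B1
  B4←B3: walk B3 to B1
  B5←B2: walk B2 to B0
  B5←B4: walk B4→B1 to B0
  B6←B2: walk B2 to B0
  B6←B4: walk B4→B1 to B0
  B6←B5: walk B5 to B0
  B7←B1: walk B1 to B0
  B7←B4: walk B4→B1 to B0
  B7←B5: walk B5 to B0
  B7←B6: walk B6 to B0
  B0 → ∅
  B1 → {B1,B5,B6,B7}
  B2 → {B5,B6}
  B3 → {B1,B4}
  B4 → {B5,B6,B7}
  B5 → {B6,B7}
  B6 → {B7}
  B7 → ∅

φ for v: defs {B1,B6,B7}
  DF⁺ = {B1,B5,B6,B7}

Answer: ["B1", "B5", "B6", "B7"]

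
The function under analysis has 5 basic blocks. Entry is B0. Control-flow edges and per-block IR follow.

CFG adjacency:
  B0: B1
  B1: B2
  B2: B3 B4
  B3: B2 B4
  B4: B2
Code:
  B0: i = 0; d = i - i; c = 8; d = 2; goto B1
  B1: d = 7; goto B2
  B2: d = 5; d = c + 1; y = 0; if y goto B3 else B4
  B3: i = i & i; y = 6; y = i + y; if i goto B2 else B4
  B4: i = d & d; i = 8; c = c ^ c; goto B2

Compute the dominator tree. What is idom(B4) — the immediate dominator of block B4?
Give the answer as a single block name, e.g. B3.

Answer: B2

Working:
idom tree: B1←B0 B2←B1 B3←B2 B4←B2
Dom∩ at merges:
  B2: preds {B1,B3,B4}: {B0,B1} ∩ {B0,B1,B2,B3} ∩ {B0,B1,B2,B4} = {B0,B1}; idom=B1
  B4: preds {B2,B3}: {B0,B1,B2} ∩ {B0,B1,B2,B3} = {B0,B1,B2}; idom=B2

idom(B4) = B2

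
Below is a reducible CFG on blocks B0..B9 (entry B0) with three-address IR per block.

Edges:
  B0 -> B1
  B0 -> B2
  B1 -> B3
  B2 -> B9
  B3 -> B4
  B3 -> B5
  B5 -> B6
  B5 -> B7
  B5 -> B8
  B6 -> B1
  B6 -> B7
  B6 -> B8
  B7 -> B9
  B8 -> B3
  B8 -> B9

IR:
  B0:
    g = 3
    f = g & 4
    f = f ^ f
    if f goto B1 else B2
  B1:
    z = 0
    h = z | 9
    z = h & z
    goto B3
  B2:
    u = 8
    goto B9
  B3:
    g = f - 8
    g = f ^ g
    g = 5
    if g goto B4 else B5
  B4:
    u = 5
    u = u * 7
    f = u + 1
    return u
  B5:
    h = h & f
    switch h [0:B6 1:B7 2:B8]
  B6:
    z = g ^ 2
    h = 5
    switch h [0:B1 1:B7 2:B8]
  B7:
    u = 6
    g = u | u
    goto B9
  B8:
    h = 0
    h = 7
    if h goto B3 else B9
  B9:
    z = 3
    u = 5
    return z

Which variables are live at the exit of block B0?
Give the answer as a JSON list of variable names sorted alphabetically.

Answer: ["f"]

Derivation:
Block summaries:
  B0: def={f,g} ue=∅
  B1: def={h,z} ue=∅
  B2: def={u} ue=∅
  B3: def={g} ue={f}
  B4: def={f,u} ue=∅
  B5: def={h} ue={f,h}
  B6: def={h,z} ue={g}
  B7: def={g,u} ue=∅
  B8: def={h} ue=∅
  B9: def={u,z} ue=∅

Live sets:
  B0: in=∅ out={f}
  B1: in={f} out={f,h}
  B2: in=∅ out=∅
  B3: in={f,h} out={f,g,h}
  B4: in=∅ out=∅
  B5: in={f,g,h} out={f,g}
  B6: in={f,g} out={f}
  B7: in=∅ out=∅
  B8: in={f} out={f,h}
  B9: in=∅ out=∅

live-out(B0) = ["f"]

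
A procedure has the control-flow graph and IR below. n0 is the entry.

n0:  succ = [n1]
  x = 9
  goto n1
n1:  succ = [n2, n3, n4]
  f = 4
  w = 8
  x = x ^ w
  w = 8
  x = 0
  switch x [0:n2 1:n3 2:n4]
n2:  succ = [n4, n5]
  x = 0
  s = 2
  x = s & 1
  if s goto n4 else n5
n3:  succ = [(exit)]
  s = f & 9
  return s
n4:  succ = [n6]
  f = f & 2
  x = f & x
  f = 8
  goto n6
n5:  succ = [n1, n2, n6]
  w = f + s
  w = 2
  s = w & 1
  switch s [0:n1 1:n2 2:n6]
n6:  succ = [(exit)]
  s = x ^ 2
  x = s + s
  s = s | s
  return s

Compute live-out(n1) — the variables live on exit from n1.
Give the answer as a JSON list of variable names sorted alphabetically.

def/use:
  n0 def {x} use ∅
  n1 def {f,w,x} use {x}
  n2 def {s,x} use ∅
  n3 def {s} use {f}
  n4 def {f,x} use {f,x}
  n5 def {s,w} use {f,s}
  n6 def {s,x} use {x}

Live sets:
  live n0: ∅→{x}
  live n1: {x}→{f,x}
  live n2: {f}→{f,s,x}
  live n3: {f}→∅
  live n4: {f,x}→{x}
  live n5: {f,s,x}→{f,x}
  live n6: {x}→∅

live-out(n1) = ["f", "x"]

Answer: ["f", "x"]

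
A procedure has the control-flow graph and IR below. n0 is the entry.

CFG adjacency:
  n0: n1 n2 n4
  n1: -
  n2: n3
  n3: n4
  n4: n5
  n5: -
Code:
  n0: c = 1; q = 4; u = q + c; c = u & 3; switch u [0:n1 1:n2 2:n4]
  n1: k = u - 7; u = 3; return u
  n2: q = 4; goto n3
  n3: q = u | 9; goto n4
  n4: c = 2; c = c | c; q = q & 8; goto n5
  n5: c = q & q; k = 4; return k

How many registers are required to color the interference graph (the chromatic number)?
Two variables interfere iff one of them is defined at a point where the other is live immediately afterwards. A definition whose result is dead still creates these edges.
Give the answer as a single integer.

Block summaries:
  n0: def={c,q,u} ue=∅
  n1: def={k,u} ue={u}
  n2: def={q} ue=∅
  n3: def={q} ue={u}
  n4: def={c,q} ue={q}
  n5: def={c,k} ue={q}

Liveness:
  n0 li=∅ lo={q,u}
  n1 li={u} lo=∅
  n2 li={u} lo={u}
  n3 li={u} lo={q}
  n4 li={q} lo={q}
  n5 li={q} lo=∅

Interference:
  c↔{q,u}
  k↔∅
  q↔{c,u}
  u↔{c,q}

Chromatic number:
  clique {c,q,u} ⇒ need ≥ 3
  3-colouring: R0={c,k}  R1={q}  R2={u}
  χ = 3

Answer: 3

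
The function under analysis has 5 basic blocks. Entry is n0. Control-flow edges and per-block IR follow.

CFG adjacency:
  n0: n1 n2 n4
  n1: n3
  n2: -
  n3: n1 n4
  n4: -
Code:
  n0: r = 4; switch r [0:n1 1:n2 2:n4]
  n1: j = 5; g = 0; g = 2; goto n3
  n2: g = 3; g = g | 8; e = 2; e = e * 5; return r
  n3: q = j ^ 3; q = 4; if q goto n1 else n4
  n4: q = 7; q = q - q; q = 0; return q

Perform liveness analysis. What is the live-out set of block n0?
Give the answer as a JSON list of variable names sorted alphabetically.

Answer: ["r"]

Analysis:
def/use:
  n0: def={r} ue=∅
  n1: def={g,j} ue=∅
  n2: def={e,g} ue={r}
  n3: def={q} ue={j}
  n4: def={q} ue=∅

Liveness:
  n0 li=∅ lo={r}
  n1 li=∅ lo={j}
  n2 li={r} lo=∅
  n3 li={j} lo=∅
  n4 li=∅ lo=∅

live-out(n0) = ["r"]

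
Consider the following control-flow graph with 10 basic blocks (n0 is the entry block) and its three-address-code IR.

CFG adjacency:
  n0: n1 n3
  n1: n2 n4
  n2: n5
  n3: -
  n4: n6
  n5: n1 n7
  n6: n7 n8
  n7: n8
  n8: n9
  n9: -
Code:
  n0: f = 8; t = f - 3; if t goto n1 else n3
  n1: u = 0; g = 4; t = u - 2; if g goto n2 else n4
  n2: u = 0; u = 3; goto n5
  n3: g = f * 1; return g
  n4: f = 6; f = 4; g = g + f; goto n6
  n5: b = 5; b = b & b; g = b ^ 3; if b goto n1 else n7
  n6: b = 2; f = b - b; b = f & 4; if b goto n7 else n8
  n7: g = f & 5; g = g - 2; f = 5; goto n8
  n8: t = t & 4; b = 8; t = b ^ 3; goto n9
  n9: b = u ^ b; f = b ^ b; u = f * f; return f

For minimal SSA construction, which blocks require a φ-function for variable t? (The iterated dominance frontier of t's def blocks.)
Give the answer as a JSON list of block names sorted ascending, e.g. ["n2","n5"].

Answer: ["n1"]

Working:
idom tree: n1←n0 n2←n1 n3←n0 n4←n1 n5←n2 n6←n4 n7←n1 n8←n1 n9←n8
Join-block Dom:
  n1: preds {n0,n5}: {n0} ∩ {n0,n1,n2,n5} = {n0}; idom=n0
  n7: preds {n5,n6}: {n0,n1,n2,n5} ∩ {n0,n1,n4,n6} = {n0,n1}; idom=n1
  n8: preds {n6,n7}: {n0,n1,n4,n6} ∩ {n0,n1,n7} = {n0,n1}; idom=n1

DF walk-up:
  n1←n0: walk · to n0
  n1←n5: walk n5→n2→n1 to n0
  n7←n5: walk n5→n2 to n1
  n7←n6: walk n6→n4 to n1
  n8←n6: walk n6→n4 to n1
  n8←n7: walk n7 to n1
  DF(n0)=∅
  DF(n1)={n1}
  DF(n2)={n1,n7}
  DF(n3)=∅
  DF(n4)={n7,n8}
  DF(n5)={n1,n7}
  DF(n6)={n7,n8}
  DF(n7)={n8}
  DF(n8)=∅
  DF(n9)=∅

φ for t: defs {n0,n1,n8}
  DF⁺ = {n1}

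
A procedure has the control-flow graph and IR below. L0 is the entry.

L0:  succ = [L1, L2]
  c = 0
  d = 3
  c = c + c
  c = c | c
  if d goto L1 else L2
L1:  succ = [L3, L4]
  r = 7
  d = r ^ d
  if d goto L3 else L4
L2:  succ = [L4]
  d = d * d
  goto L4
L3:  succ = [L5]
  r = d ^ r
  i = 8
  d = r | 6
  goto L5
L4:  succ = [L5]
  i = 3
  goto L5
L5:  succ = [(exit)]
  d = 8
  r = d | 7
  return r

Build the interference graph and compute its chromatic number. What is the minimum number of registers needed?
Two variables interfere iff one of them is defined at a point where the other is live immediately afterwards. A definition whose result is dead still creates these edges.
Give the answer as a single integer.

Answer: 2

Analysis:
def/use:
  L0: def={c,d} ue=∅
  L1: def={d,r} ue={d}
  L2: def={d} ue={d}
  L3: def={d,i,r} ue={d,r}
  L4: def={i} ue=∅
  L5: def={d,r} ue=∅

Backward fixpoint:
  L0 li=∅ lo={d}
  L1 li={d} lo={d,r}
  L2 li={d} lo=∅
  L3 li={d,r} lo=∅
  L4 li=∅ lo=∅
  L5 li=∅ lo=∅

Conflict graph:
  c↔{d}
  d↔{c,r}
  i↔{r}
  r↔{d,i}

Colouring:
  lower bound: {c,d} mutually conflict ⇒ χ ≥ 2
  2-colouring: R0={d,i}  R1={c,r}
  χ = 2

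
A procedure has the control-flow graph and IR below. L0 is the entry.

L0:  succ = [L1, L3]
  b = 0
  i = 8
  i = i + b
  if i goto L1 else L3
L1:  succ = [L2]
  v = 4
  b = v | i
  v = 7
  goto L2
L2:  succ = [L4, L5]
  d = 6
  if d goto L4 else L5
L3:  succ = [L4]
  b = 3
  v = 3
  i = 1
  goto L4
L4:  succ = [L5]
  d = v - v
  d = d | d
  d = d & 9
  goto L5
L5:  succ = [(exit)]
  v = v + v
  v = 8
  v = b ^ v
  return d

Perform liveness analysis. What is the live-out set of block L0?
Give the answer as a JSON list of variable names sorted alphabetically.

Per-block:
  L0: {b,i} / ∅
  L1: {b,v} / {i}
  L2: {d} / ∅
  L3: {b,i,v} / ∅
  L4: {d} / {v}
  L5: {v} / {b,d,v}

Backward fixpoint:
  L0: in=∅ out={i}
  L1: in={i} out={b,v}
  L2: in={b,v} out={b,d,v}
  L3: in=∅ out={b,v}
  L4: in={b,v} out={b,d,v}
  L5: in={b,d,v} out=∅

live-out(L0) = ["i"]

Answer: ["i"]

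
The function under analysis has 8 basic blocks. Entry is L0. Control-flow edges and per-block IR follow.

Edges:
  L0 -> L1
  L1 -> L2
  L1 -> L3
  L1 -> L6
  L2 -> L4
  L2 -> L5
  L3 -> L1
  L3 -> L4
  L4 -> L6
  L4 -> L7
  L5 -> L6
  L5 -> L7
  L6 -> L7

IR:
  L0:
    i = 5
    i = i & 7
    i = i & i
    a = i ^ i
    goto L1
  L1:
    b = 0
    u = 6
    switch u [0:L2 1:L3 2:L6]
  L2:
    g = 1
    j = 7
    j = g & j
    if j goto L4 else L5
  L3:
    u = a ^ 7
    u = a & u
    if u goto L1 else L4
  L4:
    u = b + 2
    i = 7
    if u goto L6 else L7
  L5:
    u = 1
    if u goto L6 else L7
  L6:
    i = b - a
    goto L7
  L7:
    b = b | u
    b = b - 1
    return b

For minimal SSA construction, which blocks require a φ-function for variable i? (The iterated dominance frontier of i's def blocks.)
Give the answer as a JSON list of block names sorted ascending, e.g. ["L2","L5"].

idom tree: L1←L0 L2←L1 L3←L1 L4←L1 L5←L2 L6←L1 L7←L1
Dom at joins:
  L1: preds {L0,L3}: {L0} ∩ {L0,L1,L3} = {L0}; idom=L0
  L4: preds {L2,L3}: {L0,L1,L2} ∩ {L0,L1,L3} = {L0,L1}; idom=L1
  L6: preds {L1,L4,L5}: {L0,L1} ∩ {L0,L1,L4} ∩ {L0,L1,L2,L5} = {L0,L1}; idom=L1
  L7: preds {L4,L5,L6}: {L0,L1,L4} ∩ {L0,L1,L2,L5} ∩ {L0,L1,L6} = {L0,L1}; idom=L1

DF derivation:
  L1←L0: walk · to L0
  L1←L3: walk L3→L1 to L0
  L4←L2: walk L2 to L1
  L4←L3: walk L3 to L1
  L6←L1: walk · to L1
  L6←L4: walk L4 to L1
  L6←L5: walk L5→L2 to L1
  L7←L4: walk L4 to L1
  L7←L5: walk L5→L2 to L1
  L7←L6: walk L6 to L1
  L0 → ∅
  L1 → {L1}
  L2 → {L4,L6,L7}
  L3 → {L1,L4}
  L4 → {L6,L7}
  L5 → {L6,L7}
  L6 → {L7}
  L7 → ∅

φ for i: defs {L0,L4,L6}
  DF⁺ = {L6,L7}

Answer: ["L6", "L7"]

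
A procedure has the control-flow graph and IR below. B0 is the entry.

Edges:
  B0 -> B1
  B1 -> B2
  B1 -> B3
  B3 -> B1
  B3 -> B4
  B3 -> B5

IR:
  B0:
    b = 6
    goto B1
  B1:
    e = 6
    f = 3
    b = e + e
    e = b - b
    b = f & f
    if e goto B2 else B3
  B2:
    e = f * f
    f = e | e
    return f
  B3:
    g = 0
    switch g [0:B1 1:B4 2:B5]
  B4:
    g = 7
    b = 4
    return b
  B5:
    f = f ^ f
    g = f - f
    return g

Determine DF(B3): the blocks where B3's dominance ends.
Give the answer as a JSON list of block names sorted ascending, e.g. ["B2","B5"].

Answer: ["B1"]

Working:
idom tree: B1←B0 B2←B1 B3←B1 B4←B3 B5←B3
Dom at joins:
  B1: preds {B0,B3}: {B0} ∩ {B0,B1,B3} = {B0}; idom=B0

DF derivation:
  join B1 pred B0: · stop@B0
  join B1 pred B3: B3→B1 stop@B0
  B0: DF=∅
  B1: DF={B1}
  B2: DF=∅
  B3: DF={B1}
  B4: DF=∅
  B5: DF=∅

DF(B3) = ["B1"]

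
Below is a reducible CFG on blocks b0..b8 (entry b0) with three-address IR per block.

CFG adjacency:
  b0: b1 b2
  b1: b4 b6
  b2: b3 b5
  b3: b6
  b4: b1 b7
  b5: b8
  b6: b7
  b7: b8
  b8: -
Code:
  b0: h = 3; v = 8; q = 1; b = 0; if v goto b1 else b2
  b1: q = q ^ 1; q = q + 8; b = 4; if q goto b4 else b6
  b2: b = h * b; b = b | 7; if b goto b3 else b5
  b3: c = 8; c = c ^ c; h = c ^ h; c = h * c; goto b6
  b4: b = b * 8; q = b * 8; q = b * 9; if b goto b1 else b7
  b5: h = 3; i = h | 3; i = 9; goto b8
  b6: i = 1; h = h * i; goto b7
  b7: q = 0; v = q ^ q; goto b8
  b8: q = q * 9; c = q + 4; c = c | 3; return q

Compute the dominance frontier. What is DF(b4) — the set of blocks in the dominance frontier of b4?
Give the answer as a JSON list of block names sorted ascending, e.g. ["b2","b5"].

idom tree: b1←b0 b2←b0 b3←b2 b4←b1 b5←b2 b6←b0 b7←b0 b8←b0
Join-block Dom:
  b1: preds {b0,b4}: {b0} ∩ {b0,b1,b4} = {b0}; idom=b0
  b6: preds {b1,b3}: {b0,b1} ∩ {b0,b2,b3} = {b0}; idom=b0
  b7: preds {b4,b6}: {b0,b1,b4} ∩ {b0,b6} = {b0}; idom=b0
  b8: preds {b5,b7}: {b0,b2,b5} ∩ {b0,b7} = {b0}; idom=b0

Frontier:
  join b1 pred b0: · stop@b0
  join b1 pred b4: b4→b1 stop@b0
  join b6 pred b1: b1 stop@b0
  join b6 pred b3: b3→b2 stop@b0
  join b7 pred b4: b4→b1 stop@b0
  join b7 pred b6: b6 stop@b0
  join b8 pred b5: b5→b2 stop@b0
  join b8 pred b7: b7 stop@b0
  b0: DF=∅
  b1: DF={b1,b6,b7}
  b2: DF={b6,b8}
  b3: DF={b6}
  b4: DF={b1,b7}
  b5: DF={b8}
  b6: DF={b7}
  b7: DF={b8}
  b8: DF=∅

DF(b4) = ["b1", "b7"]

Answer: ["b1", "b7"]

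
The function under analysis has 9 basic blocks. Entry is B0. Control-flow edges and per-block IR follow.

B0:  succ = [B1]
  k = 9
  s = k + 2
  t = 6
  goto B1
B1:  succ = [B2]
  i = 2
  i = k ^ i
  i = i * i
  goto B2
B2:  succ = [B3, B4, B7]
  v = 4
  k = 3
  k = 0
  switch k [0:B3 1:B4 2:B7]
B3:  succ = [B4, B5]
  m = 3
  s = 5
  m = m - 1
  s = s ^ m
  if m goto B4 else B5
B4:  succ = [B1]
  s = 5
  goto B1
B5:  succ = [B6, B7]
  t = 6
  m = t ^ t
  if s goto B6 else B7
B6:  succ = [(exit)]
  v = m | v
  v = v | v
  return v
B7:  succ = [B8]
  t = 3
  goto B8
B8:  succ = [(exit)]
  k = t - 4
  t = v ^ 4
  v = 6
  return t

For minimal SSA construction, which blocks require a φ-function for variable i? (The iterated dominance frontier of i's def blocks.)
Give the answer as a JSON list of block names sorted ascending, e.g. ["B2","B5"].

idom tree: B1←B0 B2←B1 B3←B2 B4←B2 B5←B3 B6←B5 B7←B2 B8←B7
Join-block Dom:
  B1: preds {B0,B4}: {B0} ∩ {B0,B1,B2,B4} = {B0}; idom=B0
  B4: preds {B2,B3}: {B0,B1,B2} ∩ {B0,B1,B2,B3} = {B0,B1,B2}; idom=B2
  B7: preds {B2,B5}: {B0,B1,B2} ∩ {B0,B1,B2,B3,B5} = {B0,B1,B2}; idom=B2

Frontier:
  join B1 pred B0: · stop@B0
  join B1 pred B4: B4→B2→B1 stop@B0
  join B4 pred B2: · stop@B2
  join B4 pred B3: B3 stop@B2
  join B7 pred B2: · stop@B2
  join B7 pred B5: B5→B3 stop@B2
  DF(B0)=∅
  DF(B1)={B1}
  DF(B2)={B1}
  DF(B3)={B4,B7}
  DF(B4)={B1}
  DF(B5)={B7}
  DF(B6)=∅
  DF(B7)=∅
  DF(B8)=∅

φ for i: defs {B1}
  DF⁺ = {B1}

Answer: ["B1"]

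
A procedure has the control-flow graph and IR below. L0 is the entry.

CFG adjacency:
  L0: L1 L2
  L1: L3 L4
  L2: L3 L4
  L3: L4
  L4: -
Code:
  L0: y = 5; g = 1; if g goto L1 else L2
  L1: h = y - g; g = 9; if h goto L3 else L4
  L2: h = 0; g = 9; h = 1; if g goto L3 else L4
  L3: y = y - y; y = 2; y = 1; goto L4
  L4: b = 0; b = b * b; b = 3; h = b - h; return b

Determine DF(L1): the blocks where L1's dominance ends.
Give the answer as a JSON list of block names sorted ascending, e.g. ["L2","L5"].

idom tree: L1←L0 L2←L0 L3←L0 L4←L0
Dom∩ at merges:
  L3: preds {L1,L2}: {L0,L1} ∩ {L0,L2} = {L0}; idom=L0
  L4: preds {L1,L2,L3}: {L0,L1} ∩ {L0,L2} ∩ {L0,L3} = {L0}; idom=L0

DF derivation:
  join L3 pred L1: L1 stop@L0
  join L3 pred L2: L2 stop@L0
  join L4 pred L1: L1 stop@L0
  join L4 pred L2: L2 stop@L0
  join L4 pred L3: L3 stop@L0
  DF(L0)=∅
  DF(L1)={L3,L4}
  DF(L2)={L3,L4}
  DF(L3)={L4}
  DF(L4)=∅

DF(L1) = ["L3", "L4"]

Answer: ["L3", "L4"]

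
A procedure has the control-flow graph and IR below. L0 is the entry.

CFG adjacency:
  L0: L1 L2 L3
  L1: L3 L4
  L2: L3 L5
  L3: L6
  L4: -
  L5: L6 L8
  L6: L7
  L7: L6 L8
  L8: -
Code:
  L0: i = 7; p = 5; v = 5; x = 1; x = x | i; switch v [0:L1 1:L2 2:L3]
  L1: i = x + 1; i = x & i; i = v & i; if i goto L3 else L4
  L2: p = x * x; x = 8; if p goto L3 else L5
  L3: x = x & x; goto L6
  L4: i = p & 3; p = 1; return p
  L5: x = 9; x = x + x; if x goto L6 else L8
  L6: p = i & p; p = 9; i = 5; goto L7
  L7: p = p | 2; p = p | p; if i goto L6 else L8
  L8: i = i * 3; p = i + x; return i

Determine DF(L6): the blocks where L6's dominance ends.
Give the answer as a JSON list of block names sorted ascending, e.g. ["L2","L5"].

idom tree: L1←L0 L2←L0 L3←L0 L4←L1 L5←L2 L6←L0 L7←L6 L8←L0
Dom∩ at merges:
  L3: preds {L0,L1,L2}: {L0} ∩ {L0,L1} ∩ {L0,L2} = {L0}; idom=L0
  L6: preds {L3,L5,L7}: {L0,L3} ∩ {L0,L2,L5} ∩ {L0,L6,L7} = {L0}; idom=L0
  L8: preds {L5,L7}: {L0,L2,L5} ∩ {L0,L6,L7} = {L0}; idom=L0

Frontier:
  join L3 pred L0: · stop@L0
  join L3 pred L1: L1 stop@L0
  join L3 pred L2: L2 stop@L0
  join L6 pred L3: L3 stop@L0
  join L6 pred L5: L5→L2 stop@L0
  join L6 pred L7: L7→L6 stop@L0
  join L8 pred L5: L5→L2 stop@L0
  join L8 pred L7: L7→L6 stop@L0
  L0: DF=∅
  L1: DF={L3}
  L2: DF={L3,L6,L8}
  L3: DF={L6}
  L4: DF=∅
  L5: DF={L6,L8}
  L6: DF={L6,L8}
  L7: DF={L6,L8}
  L8: DF=∅

DF(L6) = ["L6", "L8"]

Answer: ["L6", "L8"]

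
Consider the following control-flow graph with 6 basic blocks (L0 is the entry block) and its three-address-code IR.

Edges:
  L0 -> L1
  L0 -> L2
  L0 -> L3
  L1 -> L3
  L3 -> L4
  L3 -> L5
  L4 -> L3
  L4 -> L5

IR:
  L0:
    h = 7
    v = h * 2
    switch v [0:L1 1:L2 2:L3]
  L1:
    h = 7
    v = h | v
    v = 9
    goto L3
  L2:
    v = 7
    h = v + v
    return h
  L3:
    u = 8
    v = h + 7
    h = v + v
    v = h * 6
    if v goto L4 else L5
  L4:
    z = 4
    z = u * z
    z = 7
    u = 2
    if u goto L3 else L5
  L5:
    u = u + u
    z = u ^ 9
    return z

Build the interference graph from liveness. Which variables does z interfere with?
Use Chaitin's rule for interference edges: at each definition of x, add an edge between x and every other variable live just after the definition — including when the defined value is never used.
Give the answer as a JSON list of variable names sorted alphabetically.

Answer: ["h", "u"]

Analysis:
def/use:
  L0: def={h,v} ue=∅
  L1: def={h,v} ue={v}
  L2: def={h,v} ue=∅
  L3: def={h,u,v} ue={h}
  L4: def={u,z} ue={u}
  L5: def={u,z} ue={u}

Backward fixpoint:
  L0 li=∅ lo={h,v}
  L1 li={v} lo={h}
  L2 li=∅ lo=∅
  L3 li={h} lo={h,u}
  L4 li={h,u} lo={h,u}
  L5 li={u} lo=∅

Conflict graph:
  h — {u,v,z}
  u — {h,v,z}
  v — {h,u}
  z — {h,u}

N(z) = ["h", "u"]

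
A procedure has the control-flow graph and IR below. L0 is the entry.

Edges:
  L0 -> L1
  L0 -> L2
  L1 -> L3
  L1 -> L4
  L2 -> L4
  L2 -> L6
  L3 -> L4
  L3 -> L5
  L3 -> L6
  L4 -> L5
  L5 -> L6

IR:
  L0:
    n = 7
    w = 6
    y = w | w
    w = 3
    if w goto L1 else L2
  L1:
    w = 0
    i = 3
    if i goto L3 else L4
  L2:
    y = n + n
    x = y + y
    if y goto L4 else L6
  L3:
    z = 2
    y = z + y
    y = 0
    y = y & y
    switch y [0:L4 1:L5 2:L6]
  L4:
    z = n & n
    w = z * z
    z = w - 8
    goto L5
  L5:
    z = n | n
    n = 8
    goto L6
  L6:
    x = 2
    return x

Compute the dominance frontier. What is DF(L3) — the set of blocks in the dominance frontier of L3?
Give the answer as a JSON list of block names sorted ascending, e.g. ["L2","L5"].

Answer: ["L4", "L5", "L6"]

Analysis:
idom tree: L1←L0 L2←L0 L3←L1 L4←L0 L5←L0 L6←L0
Join-block Dom:
  L4: preds {L1,L2,L3}: {L0,L1} ∩ {L0,L2} ∩ {L0,L1,L3} = {L0}; idom=L0
  L5: preds {L3,L4}: {L0,L1,L3} ∩ {L0,L4} = {L0}; idom=L0
  L6: preds {L2,L3,L5}: {L0,L2} ∩ {L0,L1,L3} ∩ {L0,L5} = {L0}; idom=L0

Frontier:
  L4←L1: walk L1 to L0
  L4←L2: walk L2 to L0
  L4←L3: walk L3→L1 to L0
  L5←L3: walk L3→L1 to L0
  L5←L4: walk L4 to L0
  L6←L2: walk L2 to L0
  L6←L3: walk L3→L1 to L0
  L6←L5: walk L5 to L0
  L0 → ∅
  L1 → {L4,L5,L6}
  L2 → {L4,L6}
  L3 → {L4,L5,L6}
  L4 → {L5}
  L5 → {L6}
  L6 → ∅

DF(L3) = ["L4", "L5", "L6"]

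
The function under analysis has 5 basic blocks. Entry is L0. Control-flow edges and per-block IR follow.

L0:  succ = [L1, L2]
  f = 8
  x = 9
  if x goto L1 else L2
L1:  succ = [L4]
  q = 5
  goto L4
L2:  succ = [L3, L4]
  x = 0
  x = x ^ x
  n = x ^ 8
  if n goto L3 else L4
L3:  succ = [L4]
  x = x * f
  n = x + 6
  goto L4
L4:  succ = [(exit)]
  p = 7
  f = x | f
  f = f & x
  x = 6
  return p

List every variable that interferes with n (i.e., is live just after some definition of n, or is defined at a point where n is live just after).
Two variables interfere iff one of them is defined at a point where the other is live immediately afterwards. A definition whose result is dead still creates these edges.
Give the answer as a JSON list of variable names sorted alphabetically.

Per-block:
  L0: def={f,x} ue=∅
  L1: def={q} ue=∅
  L2: def={n,x} ue=∅
  L3: def={n,x} ue={f,x}
  L4: def={f,p,x} ue={f,x}

Live sets:
  L0: in=∅ out={f,x}
  L1: in={f,x} out={f,x}
  L2: in={f} out={f,x}
  L3: in={f,x} out={f,x}
  L4: in={f,x} out=∅

Interference:
  f↔{n,p,q,x}
  n↔{f,x}
  p↔{f,x}
  q↔{f,x}
  x↔{f,n,p,q}

N(n) = ["f", "x"]

Answer: ["f", "x"]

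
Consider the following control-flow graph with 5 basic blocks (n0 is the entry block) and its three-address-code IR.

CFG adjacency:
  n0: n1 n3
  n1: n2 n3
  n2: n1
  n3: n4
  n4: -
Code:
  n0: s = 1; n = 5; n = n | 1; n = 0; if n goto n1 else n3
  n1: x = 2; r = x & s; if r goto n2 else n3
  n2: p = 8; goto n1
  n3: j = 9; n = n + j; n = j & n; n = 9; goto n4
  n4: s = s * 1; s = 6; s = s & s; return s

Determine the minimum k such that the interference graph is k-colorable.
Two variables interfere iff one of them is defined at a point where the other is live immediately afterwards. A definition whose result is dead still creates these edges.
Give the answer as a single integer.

def/use:
  n0 def {n,s} use ∅
  n1 def {r,x} use {s}
  n2 def {p} use ∅
  n3 def {j,n} use {n}
  n4 def {s} use {s}

Live sets:
  n0 li=∅ lo={n,s}
  n1 li={n,s} lo={n,s}
  n2 li={n,s} lo={n,s}
  n3 li={n,s} lo={s}
  n4 li={s} lo=∅

Conflict graph:
  j↔{n,s}
  n↔{j,p,r,s,x}
  p↔{n,s}
  r↔{n,s}
  s↔{j,n,p,r,x}
  x↔{n,s}

Colouring:
  {j,n,s} pairwise interfere (3-clique) ⇒ χ ≥ 3
  assign j→r2 n→r0 p→r2 r→r2 s→r1 x→r2 — no edge inside a register ⇒ χ ≤ 3
  χ = 3

Answer: 3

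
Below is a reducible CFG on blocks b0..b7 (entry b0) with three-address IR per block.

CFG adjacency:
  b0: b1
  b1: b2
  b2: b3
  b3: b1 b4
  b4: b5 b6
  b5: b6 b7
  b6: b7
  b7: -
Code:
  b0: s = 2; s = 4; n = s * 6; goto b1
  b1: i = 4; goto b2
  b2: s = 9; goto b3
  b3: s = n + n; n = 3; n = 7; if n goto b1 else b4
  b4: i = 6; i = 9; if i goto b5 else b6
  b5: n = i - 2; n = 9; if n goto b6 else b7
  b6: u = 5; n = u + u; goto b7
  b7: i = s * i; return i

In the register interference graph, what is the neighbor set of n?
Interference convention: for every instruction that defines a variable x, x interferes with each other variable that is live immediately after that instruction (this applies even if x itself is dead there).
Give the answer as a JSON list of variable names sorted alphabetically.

Answer: ["i", "s"]

Derivation:
Per-block:
  b0 def {n,s} use ∅
  b1 def {i} use ∅
  b2 def {s} use ∅
  b3 def {n,s} use {n}
  b4 def {i} use ∅
  b5 def {n} use {i}
  b6 def {n,u} use ∅
  b7 def {i} use {i,s}

Backward fixpoint:
  b0 li=∅ lo={n}
  b1 li={n} lo={n}
  b2 li={n} lo={n}
  b3 li={n} lo={n,s}
  b4 li={s} lo={i,s}
  b5 li={i,s} lo={i,s}
  b6 li={i,s} lo={i,s}
  b7 li={i,s} lo=∅

Conflict graph:
  i↔{n,s,u}
  n↔{i,s}
  s↔{i,n,u}
  u↔{i,s}

N(n) = ["i", "s"]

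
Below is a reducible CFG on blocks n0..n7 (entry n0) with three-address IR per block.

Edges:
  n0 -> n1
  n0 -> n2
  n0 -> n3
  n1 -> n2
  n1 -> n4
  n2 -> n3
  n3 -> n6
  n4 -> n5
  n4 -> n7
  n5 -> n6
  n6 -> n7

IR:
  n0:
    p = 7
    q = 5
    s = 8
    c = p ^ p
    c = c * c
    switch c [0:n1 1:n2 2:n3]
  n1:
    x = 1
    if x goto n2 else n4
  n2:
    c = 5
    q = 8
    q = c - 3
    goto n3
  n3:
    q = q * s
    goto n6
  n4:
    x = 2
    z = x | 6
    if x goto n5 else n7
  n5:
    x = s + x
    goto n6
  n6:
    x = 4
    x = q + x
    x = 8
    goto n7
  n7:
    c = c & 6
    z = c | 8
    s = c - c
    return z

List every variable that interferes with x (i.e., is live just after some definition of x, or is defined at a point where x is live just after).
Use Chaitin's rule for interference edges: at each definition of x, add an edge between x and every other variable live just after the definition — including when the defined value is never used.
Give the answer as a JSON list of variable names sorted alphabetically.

Per-block:
  n0 def {c,p,q,s} use ∅
  n1 def {x} use ∅
  n2 def {c,q} use ∅
  n3 def {q} use {q,s}
  n4 def {x,z} use ∅
  n5 def {x} use {s,x}
  n6 def {x} use {q}
  n7 def {c,s,z} use {c}

Liveness:
  n0 li=∅ lo={c,q,s}
  n1 li={c,q,s} lo={c,q,s}
  n2 li={s} lo={c,q,s}
  n3 li={c,q,s} lo={c,q}
  n4 li={c,q,s} lo={c,q,s,x}
  n5 li={c,q,s,x} lo={c,q}
  n6 li={c,q} lo={c}
  n7 li={c} lo=∅

Interfere edges:
  c↔{q,s,x,z}
  p↔{q,s}
  q↔{c,p,s,x,z}
  s↔{c,p,q,x,z}
  x↔{c,q,s,z}
  z↔{c,q,s,x}

N(x) = ["c", "q", "s", "z"]

Answer: ["c", "q", "s", "z"]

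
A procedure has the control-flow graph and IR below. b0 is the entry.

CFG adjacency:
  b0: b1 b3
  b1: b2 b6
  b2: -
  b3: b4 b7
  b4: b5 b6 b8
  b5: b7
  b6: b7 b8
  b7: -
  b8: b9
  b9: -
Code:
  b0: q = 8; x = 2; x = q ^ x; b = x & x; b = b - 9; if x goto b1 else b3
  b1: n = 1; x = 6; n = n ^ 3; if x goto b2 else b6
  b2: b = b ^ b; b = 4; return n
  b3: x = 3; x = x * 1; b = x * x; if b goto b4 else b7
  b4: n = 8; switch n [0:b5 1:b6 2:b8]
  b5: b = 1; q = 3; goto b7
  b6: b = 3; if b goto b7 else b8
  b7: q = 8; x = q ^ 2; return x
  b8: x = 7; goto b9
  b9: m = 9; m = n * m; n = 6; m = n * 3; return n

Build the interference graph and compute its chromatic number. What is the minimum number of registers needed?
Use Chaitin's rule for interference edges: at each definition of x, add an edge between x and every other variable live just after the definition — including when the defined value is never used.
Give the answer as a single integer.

Answer: 3

Analysis:
Block summaries:
  b0: {b,q,x} / ∅
  b1: {n,x} / ∅
  b2: {b} / {b,n}
  b3: {b,x} / ∅
  b4: {n} / ∅
  b5: {b,q} / ∅
  b6: {b} / ∅
  b7: {q,x} / ∅
  b8: {x} / ∅
  b9: {m,n} / {n}

Liveness:
  b0 li=∅ lo={b}
  b1 li={b} lo={b,n}
  b2 li={b,n} lo=∅
  b3 li=∅ lo=∅
  b4 li=∅ lo={n}
  b5 li=∅ lo=∅
  b6 li={n} lo={n}
  b7 li=∅ lo=∅
  b8 li={n} lo={n}
  b9 li={n} lo=∅

Interfere edges:
  b: {n,x}
  m: {n}
  n: {b,m,x}
  q: {x}
  x: {b,n,q}

Colouring:
  clique {b,n,x} ⇒ need ≥ 3
  3-colouring: R0={n,q}  R1={m,x}  R2={b}
  χ = 3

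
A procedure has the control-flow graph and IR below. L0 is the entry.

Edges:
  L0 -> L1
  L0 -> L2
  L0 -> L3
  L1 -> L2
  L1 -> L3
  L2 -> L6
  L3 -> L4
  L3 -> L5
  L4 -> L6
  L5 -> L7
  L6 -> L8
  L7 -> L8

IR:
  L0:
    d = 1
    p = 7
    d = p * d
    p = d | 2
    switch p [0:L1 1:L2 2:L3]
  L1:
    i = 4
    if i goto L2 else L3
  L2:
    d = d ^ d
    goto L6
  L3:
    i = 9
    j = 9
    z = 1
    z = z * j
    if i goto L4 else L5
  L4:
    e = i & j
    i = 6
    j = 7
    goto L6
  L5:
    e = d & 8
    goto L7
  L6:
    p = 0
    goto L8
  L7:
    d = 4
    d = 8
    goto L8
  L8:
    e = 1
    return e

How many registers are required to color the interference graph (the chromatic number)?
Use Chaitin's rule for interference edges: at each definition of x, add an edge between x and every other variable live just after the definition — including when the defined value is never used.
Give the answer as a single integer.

Answer: 4

Analysis:
Per-block:
  L0: {d,p} / ∅
  L1: {i} / ∅
  L2: {d} / {d}
  L3: {i,j,z} / ∅
  L4: {e,i,j} / {i,j}
  L5: {e} / {d}
  L6: {p} / ∅
  L7: {d} / ∅
  L8: {e} / ∅

Live sets:
  live L0: ∅→{d}
  live L1: {d}→{d}
  live L2: {d}→∅
  live L3: {d}→{d,i,j}
  live L4: {i,j}→∅
  live L5: {d}→∅
  live L6: ∅→∅
  live L7: ∅→∅
  live L8: ∅→∅

Interference:
  d: {i,j,p,z}
  e: ∅
  i: {d,j,z}
  j: {d,i,z}
  p: {d}
  z: {d,i,j}

Colouring:
  lower bound: {d,i,j,z} mutually conflict ⇒ χ ≥ 4
  assign d→c0 e→c0 i→c1 j→c2 p→c1 z→c3 — no edge inside a register ⇒ χ ≤ 4
  χ = 4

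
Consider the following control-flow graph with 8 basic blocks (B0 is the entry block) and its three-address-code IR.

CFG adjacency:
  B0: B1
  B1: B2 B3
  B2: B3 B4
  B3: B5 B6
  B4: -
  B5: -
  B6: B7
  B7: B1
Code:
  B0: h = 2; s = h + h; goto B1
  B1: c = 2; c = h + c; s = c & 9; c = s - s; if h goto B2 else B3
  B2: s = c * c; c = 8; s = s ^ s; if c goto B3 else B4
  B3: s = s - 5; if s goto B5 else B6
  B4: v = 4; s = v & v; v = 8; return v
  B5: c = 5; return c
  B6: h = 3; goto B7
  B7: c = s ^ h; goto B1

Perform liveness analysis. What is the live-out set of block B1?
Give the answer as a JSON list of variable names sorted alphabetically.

Answer: ["c", "s"]

Working:
Per-block:
  B0 def {h,s} use ∅
  B1 def {c,s} use {h}
  B2 def {c,s} use {c}
  B3 def {s} use {s}
  B4 def {s,v} use ∅
  B5 def {c} use ∅
  B6 def {h} use ∅
  B7 def {c} use {h,s}

Backward fixpoint:
  live B0: ∅→{h}
  live B1: {h}→{c,s}
  live B2: {c}→{s}
  live B3: {s}→{s}
  live B4: ∅→∅
  live B5: ∅→∅
  live B6: {s}→{h,s}
  live B7: {h,s}→{h}

live-out(B1) = ["c", "s"]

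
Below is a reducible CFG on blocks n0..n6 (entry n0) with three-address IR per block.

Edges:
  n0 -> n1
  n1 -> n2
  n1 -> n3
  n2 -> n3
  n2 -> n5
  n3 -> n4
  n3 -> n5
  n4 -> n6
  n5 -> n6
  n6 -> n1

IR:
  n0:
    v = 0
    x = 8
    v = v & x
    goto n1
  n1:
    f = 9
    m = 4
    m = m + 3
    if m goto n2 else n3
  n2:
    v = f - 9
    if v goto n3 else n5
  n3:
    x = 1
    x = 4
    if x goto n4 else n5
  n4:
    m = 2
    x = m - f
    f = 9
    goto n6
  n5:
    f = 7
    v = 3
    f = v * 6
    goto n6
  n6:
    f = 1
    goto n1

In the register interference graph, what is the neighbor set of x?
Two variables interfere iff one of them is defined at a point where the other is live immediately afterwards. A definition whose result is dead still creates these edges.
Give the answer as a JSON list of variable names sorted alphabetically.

def/use:
  n0 def {v,x} use ∅
  n1 def {f,m} use ∅
  n2 def {v} use {f}
  n3 def {x} use ∅
  n4 def {f,m,x} use {f}
  n5 def {f,v} use ∅
  n6 def {f} use ∅

Liveness:
  n0: in=∅ out=∅
  n1: in=∅ out={f}
  n2: in={f} out={f}
  n3: in={f} out={f}
  n4: in={f} out=∅
  n5: in=∅ out=∅
  n6: in=∅ out=∅

Conflict graph:
  f↔{m,v,x}
  m↔{f}
  v↔{f,x}
  x↔{f,v}

N(x) = ["f", "v"]

Answer: ["f", "v"]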